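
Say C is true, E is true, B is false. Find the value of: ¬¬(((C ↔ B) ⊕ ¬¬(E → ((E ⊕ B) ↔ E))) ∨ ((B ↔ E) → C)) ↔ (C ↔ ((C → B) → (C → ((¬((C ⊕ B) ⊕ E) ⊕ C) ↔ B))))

C ↔ B = True ↔ False = False
E ⊕ B = True ⊕ False = True
(E ⊕ B) ↔ E = True ↔ True = True
E → ((E ⊕ B) ↔ E) = True → True = True
¬(E → ((E ⊕ B) ↔ E)) = ¬True = False
¬¬(E → ((E ⊕ B) ↔ E)) = ¬False = True
(C ↔ B) ⊕ ¬¬(E → ((E ⊕ B) ↔ E)) = False ⊕ True = True
B ↔ E = False ↔ True = False
(B ↔ E) → C = False → True = True
((C ↔ B) ⊕ ¬¬(E → ((E ⊕ B) ↔ E))) ∨ ((B ↔ E) → C) = True ∨ True = True
¬(((C ↔ B) ⊕ ¬¬(E → ((E ⊕ B) ↔ E))) ∨ ((B ↔ E) → C)) = ¬True = False
¬¬(((C ↔ B) ⊕ ¬¬(E → ((E ⊕ B) ↔ E))) ∨ ((B ↔ E) → C)) = ¬False = True
C → B = True → False = False
C ⊕ B = True ⊕ False = True
(C ⊕ B) ⊕ E = True ⊕ True = False
¬((C ⊕ B) ⊕ E) = ¬False = True
¬((C ⊕ B) ⊕ E) ⊕ C = True ⊕ True = False
(¬((C ⊕ B) ⊕ E) ⊕ C) ↔ B = False ↔ False = True
C → ((¬((C ⊕ B) ⊕ E) ⊕ C) ↔ B) = True → True = True
(C → B) → (C → ((¬((C ⊕ B) ⊕ E) ⊕ C) ↔ B)) = False → True = True
C ↔ ((C → B) → (C → ((¬((C ⊕ B) ⊕ E) ⊕ C) ↔ B))) = True ↔ True = True
¬¬(((C ↔ B) ⊕ ¬¬(E → ((E ⊕ B) ↔ E))) ∨ ((B ↔ E) → C)) ↔ (C ↔ ((C → B) → (C → ((¬((C ⊕ B) ⊕ E) ⊕ C) ↔ B)))) = True ↔ True = True

True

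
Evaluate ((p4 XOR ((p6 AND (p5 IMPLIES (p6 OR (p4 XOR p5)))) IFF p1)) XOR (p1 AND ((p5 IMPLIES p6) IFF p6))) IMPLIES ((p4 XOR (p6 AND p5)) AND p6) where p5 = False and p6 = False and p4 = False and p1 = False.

Substituting p5=False, p6=False, p4=False, p1=False:
p4 XOR p5 = False XOR False = False
p6 OR (p4 XOR p5) = False OR False = False
p5 IMPLIES (p6 OR (p4 XOR p5)) = False IMPLIES False = True
p6 AND (p5 IMPLIES (p6 OR (p4 XOR p5))) = False AND True = False
(p6 AND (p5 IMPLIES (p6 OR (p4 XOR p5)))) IFF p1 = False IFF False = True
p4 XOR ((p6 AND (p5 IMPLIES (p6 OR (p4 XOR p5)))) IFF p1) = False XOR True = True
p5 IMPLIES p6 = False IMPLIES False = True
(p5 IMPLIES p6) IFF p6 = True IFF False = False
p1 AND ((p5 IMPLIES p6) IFF p6) = False AND False = False
(p4 XOR ((p6 AND (p5 IMPLIES (p6 OR (p4 XOR p5)))) IFF p1)) XOR (p1 AND ((p5 IMPLIES p6) IFF p6)) = True XOR False = True
p6 AND p5 = False AND False = False
p4 XOR (p6 AND p5) = False XOR False = False
(p4 XOR (p6 AND p5)) AND p6 = False AND False = False
((p4 XOR ((p6 AND (p5 IMPLIES (p6 OR (p4 XOR p5)))) IFF p1)) XOR (p1 AND ((p5 IMPLIES p6) IFF p6))) IMPLIES ((p4 XOR (p6 AND p5)) AND p6) = True IMPLIES False = False

False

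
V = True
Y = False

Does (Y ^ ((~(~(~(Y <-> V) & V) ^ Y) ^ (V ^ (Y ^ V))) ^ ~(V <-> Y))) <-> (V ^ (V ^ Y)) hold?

Y <-> V = False <-> True = False
~(Y <-> V) = ~False = True
~(Y <-> V) & V = True & True = True
~(~(Y <-> V) & V) = ~True = False
~(~(Y <-> V) & V) ^ Y = False ^ False = False
~(~(~(Y <-> V) & V) ^ Y) = ~False = True
Y ^ V = False ^ True = True
V ^ (Y ^ V) = True ^ True = False
~(~(~(Y <-> V) & V) ^ Y) ^ (V ^ (Y ^ V)) = True ^ False = True
V <-> Y = True <-> False = False
~(V <-> Y) = ~False = True
(~(~(~(Y <-> V) & V) ^ Y) ^ (V ^ (Y ^ V))) ^ ~(V <-> Y) = True ^ True = False
Y ^ ((~(~(~(Y <-> V) & V) ^ Y) ^ (V ^ (Y ^ V))) ^ ~(V <-> Y)) = False ^ False = False
V ^ Y = True ^ False = True
V ^ (V ^ Y) = True ^ True = False
(Y ^ ((~(~(~(Y <-> V) & V) ^ Y) ^ (V ^ (Y ^ V))) ^ ~(V <-> Y))) <-> (V ^ (V ^ Y)) = False <-> False = True

True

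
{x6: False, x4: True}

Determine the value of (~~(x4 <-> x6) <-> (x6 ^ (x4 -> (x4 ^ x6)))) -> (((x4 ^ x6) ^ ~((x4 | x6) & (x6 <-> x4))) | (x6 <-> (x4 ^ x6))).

True

x4 <-> x6 = True <-> False = False
~(x4 <-> x6) = ~False = True
~~(x4 <-> x6) = ~True = False
x4 ^ x6 = True ^ False = True
x4 -> (x4 ^ x6) = True -> True = True
x6 ^ (x4 -> (x4 ^ x6)) = False ^ True = True
~~(x4 <-> x6) <-> (x6 ^ (x4 -> (x4 ^ x6))) = False <-> True = False
x4 ^ x6 = True ^ False = True
x4 | x6 = True | False = True
x6 <-> x4 = False <-> True = False
(x4 | x6) & (x6 <-> x4) = True & False = False
~((x4 | x6) & (x6 <-> x4)) = ~False = True
(x4 ^ x6) ^ ~((x4 | x6) & (x6 <-> x4)) = True ^ True = False
x4 ^ x6 = True ^ False = True
x6 <-> (x4 ^ x6) = False <-> True = False
((x4 ^ x6) ^ ~((x4 | x6) & (x6 <-> x4))) | (x6 <-> (x4 ^ x6)) = False | False = False
(~~(x4 <-> x6) <-> (x6 ^ (x4 -> (x4 ^ x6)))) -> (((x4 ^ x6) ^ ~((x4 | x6) & (x6 <-> x4))) | (x6 <-> (x4 ^ x6))) = False -> False = True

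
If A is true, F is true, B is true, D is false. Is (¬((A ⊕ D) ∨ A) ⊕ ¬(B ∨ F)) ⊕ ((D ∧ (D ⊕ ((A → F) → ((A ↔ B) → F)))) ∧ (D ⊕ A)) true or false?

Substituting A=True, F=True, B=True, D=False:
A ⊕ D = True ⊕ False = True
(A ⊕ D) ∨ A = True ∨ True = True
¬((A ⊕ D) ∨ A) = ¬True = False
B ∨ F = True ∨ True = True
¬(B ∨ F) = ¬True = False
¬((A ⊕ D) ∨ A) ⊕ ¬(B ∨ F) = False ⊕ False = False
A → F = True → True = True
A ↔ B = True ↔ True = True
(A ↔ B) → F = True → True = True
(A → F) → ((A ↔ B) → F) = True → True = True
D ⊕ ((A → F) → ((A ↔ B) → F)) = False ⊕ True = True
D ∧ (D ⊕ ((A → F) → ((A ↔ B) → F))) = False ∧ True = False
D ⊕ A = False ⊕ True = True
(D ∧ (D ⊕ ((A → F) → ((A ↔ B) → F)))) ∧ (D ⊕ A) = False ∧ True = False
(¬((A ⊕ D) ∨ A) ⊕ ¬(B ∨ F)) ⊕ ((D ∧ (D ⊕ ((A → F) → ((A ↔ B) → F)))) ∧ (D ⊕ A)) = False ⊕ False = False

False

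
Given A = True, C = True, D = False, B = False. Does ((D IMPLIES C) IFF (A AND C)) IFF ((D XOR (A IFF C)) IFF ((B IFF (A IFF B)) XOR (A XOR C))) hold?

True

D IMPLIES C = False IMPLIES True = True
A AND C = True AND True = True
(D IMPLIES C) IFF (A AND C) = True IFF True = True
A IFF C = True IFF True = True
D XOR (A IFF C) = False XOR True = True
A IFF B = True IFF False = False
B IFF (A IFF B) = False IFF False = True
A XOR C = True XOR True = False
(B IFF (A IFF B)) XOR (A XOR C) = True XOR False = True
(D XOR (A IFF C)) IFF ((B IFF (A IFF B)) XOR (A XOR C)) = True IFF True = True
((D IMPLIES C) IFF (A AND C)) IFF ((D XOR (A IFF C)) IFF ((B IFF (A IFF B)) XOR (A XOR C))) = True IFF True = True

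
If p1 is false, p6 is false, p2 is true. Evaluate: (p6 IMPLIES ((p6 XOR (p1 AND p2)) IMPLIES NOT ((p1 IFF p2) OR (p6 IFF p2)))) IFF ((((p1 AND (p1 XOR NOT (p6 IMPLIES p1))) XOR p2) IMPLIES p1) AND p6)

F

p1 AND p2 = F AND T = F
p6 XOR (p1 AND p2) = F XOR F = F
p1 IFF p2 = F IFF T = F
p6 IFF p2 = F IFF T = F
(p1 IFF p2) OR (p6 IFF p2) = F OR F = F
NOT ((p1 IFF p2) OR (p6 IFF p2)) = NOT F = T
(p6 XOR (p1 AND p2)) IMPLIES NOT ((p1 IFF p2) OR (p6 IFF p2)) = F IMPLIES T = T
p6 IMPLIES ((p6 XOR (p1 AND p2)) IMPLIES NOT ((p1 IFF p2) OR (p6 IFF p2))) = F IMPLIES T = T
p6 IMPLIES p1 = F IMPLIES F = T
NOT (p6 IMPLIES p1) = NOT T = F
p1 XOR NOT (p6 IMPLIES p1) = F XOR F = F
p1 AND (p1 XOR NOT (p6 IMPLIES p1)) = F AND F = F
(p1 AND (p1 XOR NOT (p6 IMPLIES p1))) XOR p2 = F XOR T = T
((p1 AND (p1 XOR NOT (p6 IMPLIES p1))) XOR p2) IMPLIES p1 = T IMPLIES F = F
(((p1 AND (p1 XOR NOT (p6 IMPLIES p1))) XOR p2) IMPLIES p1) AND p6 = F AND F = F
(p6 IMPLIES ((p6 XOR (p1 AND p2)) IMPLIES NOT ((p1 IFF p2) OR (p6 IFF p2)))) IFF ((((p1 AND (p1 XOR NOT (p6 IMPLIES p1))) XOR p2) IMPLIES p1) AND p6) = T IFF F = F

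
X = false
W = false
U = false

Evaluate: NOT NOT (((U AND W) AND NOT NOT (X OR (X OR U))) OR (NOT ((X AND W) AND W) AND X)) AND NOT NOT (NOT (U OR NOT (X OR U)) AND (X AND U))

Substituting X=false, W=false, U=false:
U AND W = false AND false = false
X OR U = false OR false = false
X OR (X OR U) = false OR false = false
NOT (X OR (X OR U)) = NOT false = true
NOT NOT (X OR (X OR U)) = NOT true = false
(U AND W) AND NOT NOT (X OR (X OR U)) = false AND false = false
X AND W = false AND false = false
(X AND W) AND W = false AND false = false
NOT ((X AND W) AND W) = NOT false = true
NOT ((X AND W) AND W) AND X = true AND false = false
((U AND W) AND NOT NOT (X OR (X OR U))) OR (NOT ((X AND W) AND W) AND X) = false OR false = false
NOT (((U AND W) AND NOT NOT (X OR (X OR U))) OR (NOT ((X AND W) AND W) AND X)) = NOT false = true
NOT NOT (((U AND W) AND NOT NOT (X OR (X OR U))) OR (NOT ((X AND W) AND W) AND X)) = NOT true = false
X OR U = false OR false = false
NOT (X OR U) = NOT false = true
U OR NOT (X OR U) = false OR true = true
NOT (U OR NOT (X OR U)) = NOT true = false
X AND U = false AND false = false
NOT (U OR NOT (X OR U)) AND (X AND U) = false AND false = false
NOT (NOT (U OR NOT (X OR U)) AND (X AND U)) = NOT false = true
NOT NOT (NOT (U OR NOT (X OR U)) AND (X AND U)) = NOT true = false
NOT NOT (((U AND W) AND NOT NOT (X OR (X OR U))) OR (NOT ((X AND W) AND W) AND X)) AND NOT NOT (NOT (U OR NOT (X OR U)) AND (X AND U)) = false AND false = false

false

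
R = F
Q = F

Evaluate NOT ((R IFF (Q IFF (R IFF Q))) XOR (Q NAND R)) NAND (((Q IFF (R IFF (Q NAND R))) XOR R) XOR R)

F

Substituting R=F, Q=F:
R IFF Q = F IFF F = T
Q IFF (R IFF Q) = F IFF T = F
R IFF (Q IFF (R IFF Q)) = F IFF F = T
Q NAND R = F NAND F = T
(R IFF (Q IFF (R IFF Q))) XOR (Q NAND R) = T XOR T = F
NOT ((R IFF (Q IFF (R IFF Q))) XOR (Q NAND R)) = NOT F = T
Q NAND R = F NAND F = T
R IFF (Q NAND R) = F IFF T = F
Q IFF (R IFF (Q NAND R)) = F IFF F = T
(Q IFF (R IFF (Q NAND R))) XOR R = T XOR F = T
((Q IFF (R IFF (Q NAND R))) XOR R) XOR R = T XOR F = T
NOT ((R IFF (Q IFF (R IFF Q))) XOR (Q NAND R)) NAND (((Q IFF (R IFF (Q NAND R))) XOR R) XOR R) = T NAND T = F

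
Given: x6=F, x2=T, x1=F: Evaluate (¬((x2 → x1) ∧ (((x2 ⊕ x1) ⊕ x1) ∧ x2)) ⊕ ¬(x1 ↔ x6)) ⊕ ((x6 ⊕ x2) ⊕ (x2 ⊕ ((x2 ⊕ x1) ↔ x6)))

x2 → x1 = T → F = F
x2 ⊕ x1 = T ⊕ F = T
(x2 ⊕ x1) ⊕ x1 = T ⊕ F = T
((x2 ⊕ x1) ⊕ x1) ∧ x2 = T ∧ T = T
(x2 → x1) ∧ (((x2 ⊕ x1) ⊕ x1) ∧ x2) = F ∧ T = F
¬((x2 → x1) ∧ (((x2 ⊕ x1) ⊕ x1) ∧ x2)) = ¬F = T
x1 ↔ x6 = F ↔ F = T
¬(x1 ↔ x6) = ¬T = F
¬((x2 → x1) ∧ (((x2 ⊕ x1) ⊕ x1) ∧ x2)) ⊕ ¬(x1 ↔ x6) = T ⊕ F = T
x6 ⊕ x2 = F ⊕ T = T
x2 ⊕ x1 = T ⊕ F = T
(x2 ⊕ x1) ↔ x6 = T ↔ F = F
x2 ⊕ ((x2 ⊕ x1) ↔ x6) = T ⊕ F = T
(x6 ⊕ x2) ⊕ (x2 ⊕ ((x2 ⊕ x1) ↔ x6)) = T ⊕ T = F
(¬((x2 → x1) ∧ (((x2 ⊕ x1) ⊕ x1) ∧ x2)) ⊕ ¬(x1 ↔ x6)) ⊕ ((x6 ⊕ x2) ⊕ (x2 ⊕ ((x2 ⊕ x1) ↔ x6))) = T ⊕ F = T

T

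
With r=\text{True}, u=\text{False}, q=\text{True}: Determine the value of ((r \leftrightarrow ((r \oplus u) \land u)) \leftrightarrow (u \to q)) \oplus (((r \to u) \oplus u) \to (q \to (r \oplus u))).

\text{True}

r \oplus u = \text{True} \oplus \text{False} = \text{True}
(r \oplus u) \land u = \text{True} \land \text{False} = \text{False}
r \leftrightarrow ((r \oplus u) \land u) = \text{True} \leftrightarrow \text{False} = \text{False}
u \to q = \text{False} \to \text{True} = \text{True}
(r \leftrightarrow ((r \oplus u) \land u)) \leftrightarrow (u \to q) = \text{False} \leftrightarrow \text{True} = \text{False}
r \to u = \text{True} \to \text{False} = \text{False}
(r \to u) \oplus u = \text{False} \oplus \text{False} = \text{False}
r \oplus u = \text{True} \oplus \text{False} = \text{True}
q \to (r \oplus u) = \text{True} \to \text{True} = \text{True}
((r \to u) \oplus u) \to (q \to (r \oplus u)) = \text{False} \to \text{True} = \text{True}
((r \leftrightarrow ((r \oplus u) \land u)) \leftrightarrow (u \to q)) \oplus (((r \to u) \oplus u) \to (q \to (r \oplus u))) = \text{False} \oplus \text{True} = \text{True}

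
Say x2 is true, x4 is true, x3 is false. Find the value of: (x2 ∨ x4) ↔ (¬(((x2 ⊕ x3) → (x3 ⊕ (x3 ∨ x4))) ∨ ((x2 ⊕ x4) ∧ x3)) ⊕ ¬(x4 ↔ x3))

Substituting x2=T, x4=T, x3=F:
x2 ∨ x4 = T ∨ T = T
x2 ⊕ x3 = T ⊕ F = T
x3 ∨ x4 = F ∨ T = T
x3 ⊕ (x3 ∨ x4) = F ⊕ T = T
(x2 ⊕ x3) → (x3 ⊕ (x3 ∨ x4)) = T → T = T
x2 ⊕ x4 = T ⊕ T = F
(x2 ⊕ x4) ∧ x3 = F ∧ F = F
((x2 ⊕ x3) → (x3 ⊕ (x3 ∨ x4))) ∨ ((x2 ⊕ x4) ∧ x3) = T ∨ F = T
¬(((x2 ⊕ x3) → (x3 ⊕ (x3 ∨ x4))) ∨ ((x2 ⊕ x4) ∧ x3)) = ¬T = F
x4 ↔ x3 = T ↔ F = F
¬(x4 ↔ x3) = ¬F = T
¬(((x2 ⊕ x3) → (x3 ⊕ (x3 ∨ x4))) ∨ ((x2 ⊕ x4) ∧ x3)) ⊕ ¬(x4 ↔ x3) = F ⊕ T = T
(x2 ∨ x4) ↔ (¬(((x2 ⊕ x3) → (x3 ⊕ (x3 ∨ x4))) ∨ ((x2 ⊕ x4) ∧ x3)) ⊕ ¬(x4 ↔ x3)) = T ↔ T = T

T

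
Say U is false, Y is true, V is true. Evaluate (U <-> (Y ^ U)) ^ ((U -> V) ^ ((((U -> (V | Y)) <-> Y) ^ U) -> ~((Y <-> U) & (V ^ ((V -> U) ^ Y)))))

0

Substituting U=0, Y=1, V=1:
Y ^ U = 1 ^ 0 = 1
U <-> (Y ^ U) = 0 <-> 1 = 0
U -> V = 0 -> 1 = 1
V | Y = 1 | 1 = 1
U -> (V | Y) = 0 -> 1 = 1
(U -> (V | Y)) <-> Y = 1 <-> 1 = 1
((U -> (V | Y)) <-> Y) ^ U = 1 ^ 0 = 1
Y <-> U = 1 <-> 0 = 0
V -> U = 1 -> 0 = 0
(V -> U) ^ Y = 0 ^ 1 = 1
V ^ ((V -> U) ^ Y) = 1 ^ 1 = 0
(Y <-> U) & (V ^ ((V -> U) ^ Y)) = 0 & 0 = 0
~((Y <-> U) & (V ^ ((V -> U) ^ Y))) = ~0 = 1
(((U -> (V | Y)) <-> Y) ^ U) -> ~((Y <-> U) & (V ^ ((V -> U) ^ Y))) = 1 -> 1 = 1
(U -> V) ^ ((((U -> (V | Y)) <-> Y) ^ U) -> ~((Y <-> U) & (V ^ ((V -> U) ^ Y)))) = 1 ^ 1 = 0
(U <-> (Y ^ U)) ^ ((U -> V) ^ ((((U -> (V | Y)) <-> Y) ^ U) -> ~((Y <-> U) & (V ^ ((V -> U) ^ Y))))) = 0 ^ 0 = 0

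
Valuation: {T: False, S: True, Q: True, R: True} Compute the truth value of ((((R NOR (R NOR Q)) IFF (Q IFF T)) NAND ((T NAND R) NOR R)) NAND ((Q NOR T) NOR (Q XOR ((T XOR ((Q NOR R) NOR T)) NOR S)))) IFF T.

Substituting T=False, S=True, Q=True, R=True:
R NOR Q = True NOR True = False
R NOR (R NOR Q) = True NOR False = False
Q IFF T = True IFF False = False
(R NOR (R NOR Q)) IFF (Q IFF T) = False IFF False = True
T NAND R = False NAND True = True
(T NAND R) NOR R = True NOR True = False
((R NOR (R NOR Q)) IFF (Q IFF T)) NAND ((T NAND R) NOR R) = True NAND False = True
Q NOR T = True NOR False = False
Q NOR R = True NOR True = False
(Q NOR R) NOR T = False NOR False = True
T XOR ((Q NOR R) NOR T) = False XOR True = True
(T XOR ((Q NOR R) NOR T)) NOR S = True NOR True = False
Q XOR ((T XOR ((Q NOR R) NOR T)) NOR S) = True XOR False = True
(Q NOR T) NOR (Q XOR ((T XOR ((Q NOR R) NOR T)) NOR S)) = False NOR True = False
(((R NOR (R NOR Q)) IFF (Q IFF T)) NAND ((T NAND R) NOR R)) NAND ((Q NOR T) NOR (Q XOR ((T XOR ((Q NOR R) NOR T)) NOR S))) = True NAND False = True
((((R NOR (R NOR Q)) IFF (Q IFF T)) NAND ((T NAND R) NOR R)) NAND ((Q NOR T) NOR (Q XOR ((T XOR ((Q NOR R) NOR T)) NOR S)))) IFF T = True IFF False = False

False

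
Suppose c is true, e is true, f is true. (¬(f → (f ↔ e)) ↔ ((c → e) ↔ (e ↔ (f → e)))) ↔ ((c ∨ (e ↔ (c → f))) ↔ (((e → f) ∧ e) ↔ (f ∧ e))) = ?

f ↔ e = True ↔ True = True
f → (f ↔ e) = True → True = True
¬(f → (f ↔ e)) = ¬True = False
c → e = True → True = True
f → e = True → True = True
e ↔ (f → e) = True ↔ True = True
(c → e) ↔ (e ↔ (f → e)) = True ↔ True = True
¬(f → (f ↔ e)) ↔ ((c → e) ↔ (e ↔ (f → e))) = False ↔ True = False
c → f = True → True = True
e ↔ (c → f) = True ↔ True = True
c ∨ (e ↔ (c → f)) = True ∨ True = True
e → f = True → True = True
(e → f) ∧ e = True ∧ True = True
f ∧ e = True ∧ True = True
((e → f) ∧ e) ↔ (f ∧ e) = True ↔ True = True
(c ∨ (e ↔ (c → f))) ↔ (((e → f) ∧ e) ↔ (f ∧ e)) = True ↔ True = True
(¬(f → (f ↔ e)) ↔ ((c → e) ↔ (e ↔ (f → e)))) ↔ ((c ∨ (e ↔ (c → f))) ↔ (((e → f) ∧ e) ↔ (f ∧ e))) = False ↔ True = False

False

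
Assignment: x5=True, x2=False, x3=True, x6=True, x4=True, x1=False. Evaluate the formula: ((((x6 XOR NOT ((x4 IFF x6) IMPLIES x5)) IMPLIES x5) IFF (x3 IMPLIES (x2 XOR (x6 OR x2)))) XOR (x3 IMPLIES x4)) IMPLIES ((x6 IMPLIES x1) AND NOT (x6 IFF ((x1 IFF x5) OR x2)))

True

x4 IFF x6 = True IFF True = True
(x4 IFF x6) IMPLIES x5 = True IMPLIES True = True
NOT ((x4 IFF x6) IMPLIES x5) = NOT True = False
x6 XOR NOT ((x4 IFF x6) IMPLIES x5) = True XOR False = True
(x6 XOR NOT ((x4 IFF x6) IMPLIES x5)) IMPLIES x5 = True IMPLIES True = True
x6 OR x2 = True OR False = True
x2 XOR (x6 OR x2) = False XOR True = True
x3 IMPLIES (x2 XOR (x6 OR x2)) = True IMPLIES True = True
((x6 XOR NOT ((x4 IFF x6) IMPLIES x5)) IMPLIES x5) IFF (x3 IMPLIES (x2 XOR (x6 OR x2))) = True IFF True = True
x3 IMPLIES x4 = True IMPLIES True = True
(((x6 XOR NOT ((x4 IFF x6) IMPLIES x5)) IMPLIES x5) IFF (x3 IMPLIES (x2 XOR (x6 OR x2)))) XOR (x3 IMPLIES x4) = True XOR True = False
x6 IMPLIES x1 = True IMPLIES False = False
x1 IFF x5 = False IFF True = False
(x1 IFF x5) OR x2 = False OR False = False
x6 IFF ((x1 IFF x5) OR x2) = True IFF False = False
NOT (x6 IFF ((x1 IFF x5) OR x2)) = NOT False = True
(x6 IMPLIES x1) AND NOT (x6 IFF ((x1 IFF x5) OR x2)) = False AND True = False
((((x6 XOR NOT ((x4 IFF x6) IMPLIES x5)) IMPLIES x5) IFF (x3 IMPLIES (x2 XOR (x6 OR x2)))) XOR (x3 IMPLIES x4)) IMPLIES ((x6 IMPLIES x1) AND NOT (x6 IFF ((x1 IFF x5) OR x2))) = False IMPLIES False = True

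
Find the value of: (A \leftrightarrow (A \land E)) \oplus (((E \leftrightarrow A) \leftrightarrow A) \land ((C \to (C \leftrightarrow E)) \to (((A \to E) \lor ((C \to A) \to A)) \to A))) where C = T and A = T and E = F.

A \land E = T \land F = F
A \leftrightarrow (A \land E) = T \leftrightarrow F = F
E \leftrightarrow A = F \leftrightarrow T = F
(E \leftrightarrow A) \leftrightarrow A = F \leftrightarrow T = F
C \leftrightarrow E = T \leftrightarrow F = F
C \to (C \leftrightarrow E) = T \to F = F
A \to E = T \to F = F
C \to A = T \to T = T
(C \to A) \to A = T \to T = T
(A \to E) \lor ((C \to A) \to A) = F \lor T = T
((A \to E) \lor ((C \to A) \to A)) \to A = T \to T = T
(C \to (C \leftrightarrow E)) \to (((A \to E) \lor ((C \to A) \to A)) \to A) = F \to T = T
((E \leftrightarrow A) \leftrightarrow A) \land ((C \to (C \leftrightarrow E)) \to (((A \to E) \lor ((C \to A) \to A)) \to A)) = F \land T = F
(A \leftrightarrow (A \land E)) \oplus (((E \leftrightarrow A) \leftrightarrow A) \land ((C \to (C \leftrightarrow E)) \to (((A \to E) \lor ((C \to A) \to A)) \to A))) = F \oplus F = F

F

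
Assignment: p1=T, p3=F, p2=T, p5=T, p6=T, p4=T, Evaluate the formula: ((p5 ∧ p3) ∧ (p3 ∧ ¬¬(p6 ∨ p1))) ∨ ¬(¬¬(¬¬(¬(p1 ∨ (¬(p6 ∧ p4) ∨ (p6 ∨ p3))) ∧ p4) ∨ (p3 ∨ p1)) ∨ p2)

F

p5 ∧ p3 = T ∧ F = F
p6 ∨ p1 = T ∨ T = T
¬(p6 ∨ p1) = ¬T = F
¬¬(p6 ∨ p1) = ¬F = T
p3 ∧ ¬¬(p6 ∨ p1) = F ∧ T = F
(p5 ∧ p3) ∧ (p3 ∧ ¬¬(p6 ∨ p1)) = F ∧ F = F
p6 ∧ p4 = T ∧ T = T
¬(p6 ∧ p4) = ¬T = F
p6 ∨ p3 = T ∨ F = T
¬(p6 ∧ p4) ∨ (p6 ∨ p3) = F ∨ T = T
p1 ∨ (¬(p6 ∧ p4) ∨ (p6 ∨ p3)) = T ∨ T = T
¬(p1 ∨ (¬(p6 ∧ p4) ∨ (p6 ∨ p3))) = ¬T = F
¬(p1 ∨ (¬(p6 ∧ p4) ∨ (p6 ∨ p3))) ∧ p4 = F ∧ T = F
¬(¬(p1 ∨ (¬(p6 ∧ p4) ∨ (p6 ∨ p3))) ∧ p4) = ¬F = T
¬¬(¬(p1 ∨ (¬(p6 ∧ p4) ∨ (p6 ∨ p3))) ∧ p4) = ¬T = F
p3 ∨ p1 = F ∨ T = T
¬¬(¬(p1 ∨ (¬(p6 ∧ p4) ∨ (p6 ∨ p3))) ∧ p4) ∨ (p3 ∨ p1) = F ∨ T = T
¬(¬¬(¬(p1 ∨ (¬(p6 ∧ p4) ∨ (p6 ∨ p3))) ∧ p4) ∨ (p3 ∨ p1)) = ¬T = F
¬¬(¬¬(¬(p1 ∨ (¬(p6 ∧ p4) ∨ (p6 ∨ p3))) ∧ p4) ∨ (p3 ∨ p1)) = ¬F = T
¬¬(¬¬(¬(p1 ∨ (¬(p6 ∧ p4) ∨ (p6 ∨ p3))) ∧ p4) ∨ (p3 ∨ p1)) ∨ p2 = T ∨ T = T
¬(¬¬(¬¬(¬(p1 ∨ (¬(p6 ∧ p4) ∨ (p6 ∨ p3))) ∧ p4) ∨ (p3 ∨ p1)) ∨ p2) = ¬T = F
((p5 ∧ p3) ∧ (p3 ∧ ¬¬(p6 ∨ p1))) ∨ ¬(¬¬(¬¬(¬(p1 ∨ (¬(p6 ∧ p4) ∨ (p6 ∨ p3))) ∧ p4) ∨ (p3 ∨ p1)) ∨ p2) = F ∨ F = F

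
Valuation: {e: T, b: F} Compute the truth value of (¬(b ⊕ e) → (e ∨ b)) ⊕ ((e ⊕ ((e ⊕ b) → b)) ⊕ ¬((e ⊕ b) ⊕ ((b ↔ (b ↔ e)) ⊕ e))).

F

b ⊕ e = F ⊕ T = T
¬(b ⊕ e) = ¬T = F
e ∨ b = T ∨ F = T
¬(b ⊕ e) → (e ∨ b) = F → T = T
e ⊕ b = T ⊕ F = T
(e ⊕ b) → b = T → F = F
e ⊕ ((e ⊕ b) → b) = T ⊕ F = T
e ⊕ b = T ⊕ F = T
b ↔ e = F ↔ T = F
b ↔ (b ↔ e) = F ↔ F = T
(b ↔ (b ↔ e)) ⊕ e = T ⊕ T = F
(e ⊕ b) ⊕ ((b ↔ (b ↔ e)) ⊕ e) = T ⊕ F = T
¬((e ⊕ b) ⊕ ((b ↔ (b ↔ e)) ⊕ e)) = ¬T = F
(e ⊕ ((e ⊕ b) → b)) ⊕ ¬((e ⊕ b) ⊕ ((b ↔ (b ↔ e)) ⊕ e)) = T ⊕ F = T
(¬(b ⊕ e) → (e ∨ b)) ⊕ ((e ⊕ ((e ⊕ b) → b)) ⊕ ¬((e ⊕ b) ⊕ ((b ↔ (b ↔ e)) ⊕ e))) = T ⊕ T = F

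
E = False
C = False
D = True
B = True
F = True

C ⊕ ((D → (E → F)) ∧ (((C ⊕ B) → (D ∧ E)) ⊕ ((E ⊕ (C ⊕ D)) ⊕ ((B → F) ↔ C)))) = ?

E → F = False → True = True
D → (E → F) = True → True = True
C ⊕ B = False ⊕ True = True
D ∧ E = True ∧ False = False
(C ⊕ B) → (D ∧ E) = True → False = False
C ⊕ D = False ⊕ True = True
E ⊕ (C ⊕ D) = False ⊕ True = True
B → F = True → True = True
(B → F) ↔ C = True ↔ False = False
(E ⊕ (C ⊕ D)) ⊕ ((B → F) ↔ C) = True ⊕ False = True
((C ⊕ B) → (D ∧ E)) ⊕ ((E ⊕ (C ⊕ D)) ⊕ ((B → F) ↔ C)) = False ⊕ True = True
(D → (E → F)) ∧ (((C ⊕ B) → (D ∧ E)) ⊕ ((E ⊕ (C ⊕ D)) ⊕ ((B → F) ↔ C))) = True ∧ True = True
C ⊕ ((D → (E → F)) ∧ (((C ⊕ B) → (D ∧ E)) ⊕ ((E ⊕ (C ⊕ D)) ⊕ ((B → F) ↔ C)))) = False ⊕ True = True

True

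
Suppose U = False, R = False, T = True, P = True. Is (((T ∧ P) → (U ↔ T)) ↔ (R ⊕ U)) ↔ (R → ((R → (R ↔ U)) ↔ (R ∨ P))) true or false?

T ∧ P = True ∧ True = True
U ↔ T = False ↔ True = False
(T ∧ P) → (U ↔ T) = True → False = False
R ⊕ U = False ⊕ False = False
((T ∧ P) → (U ↔ T)) ↔ (R ⊕ U) = False ↔ False = True
R ↔ U = False ↔ False = True
R → (R ↔ U) = False → True = True
R ∨ P = False ∨ True = True
(R → (R ↔ U)) ↔ (R ∨ P) = True ↔ True = True
R → ((R → (R ↔ U)) ↔ (R ∨ P)) = False → True = True
(((T ∧ P) → (U ↔ T)) ↔ (R ⊕ U)) ↔ (R → ((R → (R ↔ U)) ↔ (R ∨ P))) = True ↔ True = True

True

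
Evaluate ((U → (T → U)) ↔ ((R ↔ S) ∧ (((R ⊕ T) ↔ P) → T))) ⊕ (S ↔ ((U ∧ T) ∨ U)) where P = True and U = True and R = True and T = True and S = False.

T → U = True → True = True
U → (T → U) = True → True = True
R ↔ S = True ↔ False = False
R ⊕ T = True ⊕ True = False
(R ⊕ T) ↔ P = False ↔ True = False
((R ⊕ T) ↔ P) → T = False → True = True
(R ↔ S) ∧ (((R ⊕ T) ↔ P) → T) = False ∧ True = False
(U → (T → U)) ↔ ((R ↔ S) ∧ (((R ⊕ T) ↔ P) → T)) = True ↔ False = False
U ∧ T = True ∧ True = True
(U ∧ T) ∨ U = True ∨ True = True
S ↔ ((U ∧ T) ∨ U) = False ↔ True = False
((U → (T → U)) ↔ ((R ↔ S) ∧ (((R ⊕ T) ↔ P) → T))) ⊕ (S ↔ ((U ∧ T) ∨ U)) = False ⊕ False = False

False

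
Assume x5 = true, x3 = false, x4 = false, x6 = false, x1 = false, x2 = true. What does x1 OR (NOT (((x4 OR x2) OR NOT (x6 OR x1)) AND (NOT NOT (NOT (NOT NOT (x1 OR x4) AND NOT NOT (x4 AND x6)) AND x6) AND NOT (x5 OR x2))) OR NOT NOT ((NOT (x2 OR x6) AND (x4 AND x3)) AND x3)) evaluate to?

true

x4 OR x2 = false OR true = true
x6 OR x1 = false OR false = false
NOT (x6 OR x1) = NOT false = true
(x4 OR x2) OR NOT (x6 OR x1) = true OR true = true
x1 OR x4 = false OR false = false
NOT (x1 OR x4) = NOT false = true
NOT NOT (x1 OR x4) = NOT true = false
x4 AND x6 = false AND false = false
NOT (x4 AND x6) = NOT false = true
NOT NOT (x4 AND x6) = NOT true = false
NOT NOT (x1 OR x4) AND NOT NOT (x4 AND x6) = false AND false = false
NOT (NOT NOT (x1 OR x4) AND NOT NOT (x4 AND x6)) = NOT false = true
NOT (NOT NOT (x1 OR x4) AND NOT NOT (x4 AND x6)) AND x6 = true AND false = false
NOT (NOT (NOT NOT (x1 OR x4) AND NOT NOT (x4 AND x6)) AND x6) = NOT false = true
NOT NOT (NOT (NOT NOT (x1 OR x4) AND NOT NOT (x4 AND x6)) AND x6) = NOT true = false
x5 OR x2 = true OR true = true
NOT (x5 OR x2) = NOT true = false
NOT NOT (NOT (NOT NOT (x1 OR x4) AND NOT NOT (x4 AND x6)) AND x6) AND NOT (x5 OR x2) = false AND false = false
((x4 OR x2) OR NOT (x6 OR x1)) AND (NOT NOT (NOT (NOT NOT (x1 OR x4) AND NOT NOT (x4 AND x6)) AND x6) AND NOT (x5 OR x2)) = true AND false = false
NOT (((x4 OR x2) OR NOT (x6 OR x1)) AND (NOT NOT (NOT (NOT NOT (x1 OR x4) AND NOT NOT (x4 AND x6)) AND x6) AND NOT (x5 OR x2))) = NOT false = true
x2 OR x6 = true OR false = true
NOT (x2 OR x6) = NOT true = false
x4 AND x3 = false AND false = false
NOT (x2 OR x6) AND (x4 AND x3) = false AND false = false
(NOT (x2 OR x6) AND (x4 AND x3)) AND x3 = false AND false = false
NOT ((NOT (x2 OR x6) AND (x4 AND x3)) AND x3) = NOT false = true
NOT NOT ((NOT (x2 OR x6) AND (x4 AND x3)) AND x3) = NOT true = false
NOT (((x4 OR x2) OR NOT (x6 OR x1)) AND (NOT NOT (NOT (NOT NOT (x1 OR x4) AND NOT NOT (x4 AND x6)) AND x6) AND NOT (x5 OR x2))) OR NOT NOT ((NOT (x2 OR x6) AND (x4 AND x3)) AND x3) = true OR false = true
x1 OR (NOT (((x4 OR x2) OR NOT (x6 OR x1)) AND (NOT NOT (NOT (NOT NOT (x1 OR x4) AND NOT NOT (x4 AND x6)) AND x6) AND NOT (x5 OR x2))) OR NOT NOT ((NOT (x2 OR x6) AND (x4 AND x3)) AND x3)) = false OR true = true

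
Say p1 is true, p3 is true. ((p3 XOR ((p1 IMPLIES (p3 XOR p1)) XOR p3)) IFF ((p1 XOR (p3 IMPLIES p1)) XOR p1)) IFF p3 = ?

p3 XOR p1 = True XOR True = False
p1 IMPLIES (p3 XOR p1) = True IMPLIES False = False
(p1 IMPLIES (p3 XOR p1)) XOR p3 = False XOR True = True
p3 XOR ((p1 IMPLIES (p3 XOR p1)) XOR p3) = True XOR True = False
p3 IMPLIES p1 = True IMPLIES True = True
p1 XOR (p3 IMPLIES p1) = True XOR True = False
(p1 XOR (p3 IMPLIES p1)) XOR p1 = False XOR True = True
(p3 XOR ((p1 IMPLIES (p3 XOR p1)) XOR p3)) IFF ((p1 XOR (p3 IMPLIES p1)) XOR p1) = False IFF True = False
((p3 XOR ((p1 IMPLIES (p3 XOR p1)) XOR p3)) IFF ((p1 XOR (p3 IMPLIES p1)) XOR p1)) IFF p3 = False IFF True = False

False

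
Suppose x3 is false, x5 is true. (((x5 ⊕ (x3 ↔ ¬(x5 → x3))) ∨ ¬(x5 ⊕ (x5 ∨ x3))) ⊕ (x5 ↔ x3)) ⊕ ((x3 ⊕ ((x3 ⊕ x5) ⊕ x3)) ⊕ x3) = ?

F

x5 → x3 = T → F = F
¬(x5 → x3) = ¬F = T
x3 ↔ ¬(x5 → x3) = F ↔ T = F
x5 ⊕ (x3 ↔ ¬(x5 → x3)) = T ⊕ F = T
x5 ∨ x3 = T ∨ F = T
x5 ⊕ (x5 ∨ x3) = T ⊕ T = F
¬(x5 ⊕ (x5 ∨ x3)) = ¬F = T
(x5 ⊕ (x3 ↔ ¬(x5 → x3))) ∨ ¬(x5 ⊕ (x5 ∨ x3)) = T ∨ T = T
x5 ↔ x3 = T ↔ F = F
((x5 ⊕ (x3 ↔ ¬(x5 → x3))) ∨ ¬(x5 ⊕ (x5 ∨ x3))) ⊕ (x5 ↔ x3) = T ⊕ F = T
x3 ⊕ x5 = F ⊕ T = T
(x3 ⊕ x5) ⊕ x3 = T ⊕ F = T
x3 ⊕ ((x3 ⊕ x5) ⊕ x3) = F ⊕ T = T
(x3 ⊕ ((x3 ⊕ x5) ⊕ x3)) ⊕ x3 = T ⊕ F = T
(((x5 ⊕ (x3 ↔ ¬(x5 → x3))) ∨ ¬(x5 ⊕ (x5 ∨ x3))) ⊕ (x5 ↔ x3)) ⊕ ((x3 ⊕ ((x3 ⊕ x5) ⊕ x3)) ⊕ x3) = T ⊕ T = F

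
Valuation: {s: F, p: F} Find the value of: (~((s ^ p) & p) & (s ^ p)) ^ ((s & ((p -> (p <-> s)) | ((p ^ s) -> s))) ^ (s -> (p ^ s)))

T

s ^ p = F ^ F = F
(s ^ p) & p = F & F = F
~((s ^ p) & p) = ~F = T
s ^ p = F ^ F = F
~((s ^ p) & p) & (s ^ p) = T & F = F
p <-> s = F <-> F = T
p -> (p <-> s) = F -> T = T
p ^ s = F ^ F = F
(p ^ s) -> s = F -> F = T
(p -> (p <-> s)) | ((p ^ s) -> s) = T | T = T
s & ((p -> (p <-> s)) | ((p ^ s) -> s)) = F & T = F
p ^ s = F ^ F = F
s -> (p ^ s) = F -> F = T
(s & ((p -> (p <-> s)) | ((p ^ s) -> s))) ^ (s -> (p ^ s)) = F ^ T = T
(~((s ^ p) & p) & (s ^ p)) ^ ((s & ((p -> (p <-> s)) | ((p ^ s) -> s))) ^ (s -> (p ^ s))) = F ^ T = T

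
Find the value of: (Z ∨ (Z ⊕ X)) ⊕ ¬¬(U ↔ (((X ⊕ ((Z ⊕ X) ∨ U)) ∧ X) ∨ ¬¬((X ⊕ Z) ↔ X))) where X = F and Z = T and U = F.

F

Z ⊕ X = T ⊕ F = T
Z ∨ (Z ⊕ X) = T ∨ T = T
Z ⊕ X = T ⊕ F = T
(Z ⊕ X) ∨ U = T ∨ F = T
X ⊕ ((Z ⊕ X) ∨ U) = F ⊕ T = T
(X ⊕ ((Z ⊕ X) ∨ U)) ∧ X = T ∧ F = F
X ⊕ Z = F ⊕ T = T
(X ⊕ Z) ↔ X = T ↔ F = F
¬((X ⊕ Z) ↔ X) = ¬F = T
¬¬((X ⊕ Z) ↔ X) = ¬T = F
((X ⊕ ((Z ⊕ X) ∨ U)) ∧ X) ∨ ¬¬((X ⊕ Z) ↔ X) = F ∨ F = F
U ↔ (((X ⊕ ((Z ⊕ X) ∨ U)) ∧ X) ∨ ¬¬((X ⊕ Z) ↔ X)) = F ↔ F = T
¬(U ↔ (((X ⊕ ((Z ⊕ X) ∨ U)) ∧ X) ∨ ¬¬((X ⊕ Z) ↔ X))) = ¬T = F
¬¬(U ↔ (((X ⊕ ((Z ⊕ X) ∨ U)) ∧ X) ∨ ¬¬((X ⊕ Z) ↔ X))) = ¬F = T
(Z ∨ (Z ⊕ X)) ⊕ ¬¬(U ↔ (((X ⊕ ((Z ⊕ X) ∨ U)) ∧ X) ∨ ¬¬((X ⊕ Z) ↔ X))) = T ⊕ T = F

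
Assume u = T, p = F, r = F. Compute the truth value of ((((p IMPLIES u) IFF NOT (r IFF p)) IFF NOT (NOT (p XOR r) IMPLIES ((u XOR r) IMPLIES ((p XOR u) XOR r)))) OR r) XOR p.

p IMPLIES u = F IMPLIES T = T
r IFF p = F IFF F = T
NOT (r IFF p) = NOT T = F
(p IMPLIES u) IFF NOT (r IFF p) = T IFF F = F
p XOR r = F XOR F = F
NOT (p XOR r) = NOT F = T
u XOR r = T XOR F = T
p XOR u = F XOR T = T
(p XOR u) XOR r = T XOR F = T
(u XOR r) IMPLIES ((p XOR u) XOR r) = T IMPLIES T = T
NOT (p XOR r) IMPLIES ((u XOR r) IMPLIES ((p XOR u) XOR r)) = T IMPLIES T = T
NOT (NOT (p XOR r) IMPLIES ((u XOR r) IMPLIES ((p XOR u) XOR r))) = NOT T = F
((p IMPLIES u) IFF NOT (r IFF p)) IFF NOT (NOT (p XOR r) IMPLIES ((u XOR r) IMPLIES ((p XOR u) XOR r))) = F IFF F = T
(((p IMPLIES u) IFF NOT (r IFF p)) IFF NOT (NOT (p XOR r) IMPLIES ((u XOR r) IMPLIES ((p XOR u) XOR r)))) OR r = T OR F = T
((((p IMPLIES u) IFF NOT (r IFF p)) IFF NOT (NOT (p XOR r) IMPLIES ((u XOR r) IMPLIES ((p XOR u) XOR r)))) OR r) XOR p = T XOR F = T

T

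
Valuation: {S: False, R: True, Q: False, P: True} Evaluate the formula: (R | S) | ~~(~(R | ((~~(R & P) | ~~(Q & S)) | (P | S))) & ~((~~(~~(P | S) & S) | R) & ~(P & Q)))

True

R | S = True | False = True
R & P = True & True = True
~(R & P) = ~True = False
~~(R & P) = ~False = True
Q & S = False & False = False
~(Q & S) = ~False = True
~~(Q & S) = ~True = False
~~(R & P) | ~~(Q & S) = True | False = True
P | S = True | False = True
(~~(R & P) | ~~(Q & S)) | (P | S) = True | True = True
R | ((~~(R & P) | ~~(Q & S)) | (P | S)) = True | True = True
~(R | ((~~(R & P) | ~~(Q & S)) | (P | S))) = ~True = False
P | S = True | False = True
~(P | S) = ~True = False
~~(P | S) = ~False = True
~~(P | S) & S = True & False = False
~(~~(P | S) & S) = ~False = True
~~(~~(P | S) & S) = ~True = False
~~(~~(P | S) & S) | R = False | True = True
P & Q = True & False = False
~(P & Q) = ~False = True
(~~(~~(P | S) & S) | R) & ~(P & Q) = True & True = True
~((~~(~~(P | S) & S) | R) & ~(P & Q)) = ~True = False
~(R | ((~~(R & P) | ~~(Q & S)) | (P | S))) & ~((~~(~~(P | S) & S) | R) & ~(P & Q)) = False & False = False
~(~(R | ((~~(R & P) | ~~(Q & S)) | (P | S))) & ~((~~(~~(P | S) & S) | R) & ~(P & Q))) = ~False = True
~~(~(R | ((~~(R & P) | ~~(Q & S)) | (P | S))) & ~((~~(~~(P | S) & S) | R) & ~(P & Q))) = ~True = False
(R | S) | ~~(~(R | ((~~(R & P) | ~~(Q & S)) | (P | S))) & ~((~~(~~(P | S) & S) | R) & ~(P & Q))) = True | False = True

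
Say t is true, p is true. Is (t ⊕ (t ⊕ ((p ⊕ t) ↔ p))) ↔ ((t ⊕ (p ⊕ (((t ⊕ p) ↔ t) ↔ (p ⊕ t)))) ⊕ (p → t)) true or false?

p ⊕ t = True ⊕ True = False
(p ⊕ t) ↔ p = False ↔ True = False
t ⊕ ((p ⊕ t) ↔ p) = True ⊕ False = True
t ⊕ (t ⊕ ((p ⊕ t) ↔ p)) = True ⊕ True = False
t ⊕ p = True ⊕ True = False
(t ⊕ p) ↔ t = False ↔ True = False
p ⊕ t = True ⊕ True = False
((t ⊕ p) ↔ t) ↔ (p ⊕ t) = False ↔ False = True
p ⊕ (((t ⊕ p) ↔ t) ↔ (p ⊕ t)) = True ⊕ True = False
t ⊕ (p ⊕ (((t ⊕ p) ↔ t) ↔ (p ⊕ t))) = True ⊕ False = True
p → t = True → True = True
(t ⊕ (p ⊕ (((t ⊕ p) ↔ t) ↔ (p ⊕ t)))) ⊕ (p → t) = True ⊕ True = False
(t ⊕ (t ⊕ ((p ⊕ t) ↔ p))) ↔ ((t ⊕ (p ⊕ (((t ⊕ p) ↔ t) ↔ (p ⊕ t)))) ⊕ (p → t)) = False ↔ False = True

True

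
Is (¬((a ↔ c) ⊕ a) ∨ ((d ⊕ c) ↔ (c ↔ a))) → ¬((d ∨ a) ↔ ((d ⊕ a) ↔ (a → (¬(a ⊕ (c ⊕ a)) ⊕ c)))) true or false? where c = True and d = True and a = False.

False

a ↔ c = False ↔ True = False
(a ↔ c) ⊕ a = False ⊕ False = False
¬((a ↔ c) ⊕ a) = ¬False = True
d ⊕ c = True ⊕ True = False
c ↔ a = True ↔ False = False
(d ⊕ c) ↔ (c ↔ a) = False ↔ False = True
¬((a ↔ c) ⊕ a) ∨ ((d ⊕ c) ↔ (c ↔ a)) = True ∨ True = True
d ∨ a = True ∨ False = True
d ⊕ a = True ⊕ False = True
c ⊕ a = True ⊕ False = True
a ⊕ (c ⊕ a) = False ⊕ True = True
¬(a ⊕ (c ⊕ a)) = ¬True = False
¬(a ⊕ (c ⊕ a)) ⊕ c = False ⊕ True = True
a → (¬(a ⊕ (c ⊕ a)) ⊕ c) = False → True = True
(d ⊕ a) ↔ (a → (¬(a ⊕ (c ⊕ a)) ⊕ c)) = True ↔ True = True
(d ∨ a) ↔ ((d ⊕ a) ↔ (a → (¬(a ⊕ (c ⊕ a)) ⊕ c))) = True ↔ True = True
¬((d ∨ a) ↔ ((d ⊕ a) ↔ (a → (¬(a ⊕ (c ⊕ a)) ⊕ c)))) = ¬True = False
(¬((a ↔ c) ⊕ a) ∨ ((d ⊕ c) ↔ (c ↔ a))) → ¬((d ∨ a) ↔ ((d ⊕ a) ↔ (a → (¬(a ⊕ (c ⊕ a)) ⊕ c)))) = True → False = False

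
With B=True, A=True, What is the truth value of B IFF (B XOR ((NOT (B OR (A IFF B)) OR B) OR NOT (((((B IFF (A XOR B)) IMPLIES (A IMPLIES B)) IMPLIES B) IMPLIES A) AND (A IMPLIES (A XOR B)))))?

False

A IFF B = True IFF True = True
B OR (A IFF B) = True OR True = True
NOT (B OR (A IFF B)) = NOT True = False
NOT (B OR (A IFF B)) OR B = False OR True = True
A XOR B = True XOR True = False
B IFF (A XOR B) = True IFF False = False
A IMPLIES B = True IMPLIES True = True
(B IFF (A XOR B)) IMPLIES (A IMPLIES B) = False IMPLIES True = True
((B IFF (A XOR B)) IMPLIES (A IMPLIES B)) IMPLIES B = True IMPLIES True = True
(((B IFF (A XOR B)) IMPLIES (A IMPLIES B)) IMPLIES B) IMPLIES A = True IMPLIES True = True
A XOR B = True XOR True = False
A IMPLIES (A XOR B) = True IMPLIES False = False
((((B IFF (A XOR B)) IMPLIES (A IMPLIES B)) IMPLIES B) IMPLIES A) AND (A IMPLIES (A XOR B)) = True AND False = False
NOT (((((B IFF (A XOR B)) IMPLIES (A IMPLIES B)) IMPLIES B) IMPLIES A) AND (A IMPLIES (A XOR B))) = NOT False = True
(NOT (B OR (A IFF B)) OR B) OR NOT (((((B IFF (A XOR B)) IMPLIES (A IMPLIES B)) IMPLIES B) IMPLIES A) AND (A IMPLIES (A XOR B))) = True OR True = True
B XOR ((NOT (B OR (A IFF B)) OR B) OR NOT (((((B IFF (A XOR B)) IMPLIES (A IMPLIES B)) IMPLIES B) IMPLIES A) AND (A IMPLIES (A XOR B)))) = True XOR True = False
B IFF (B XOR ((NOT (B OR (A IFF B)) OR B) OR NOT (((((B IFF (A XOR B)) IMPLIES (A IMPLIES B)) IMPLIES B) IMPLIES A) AND (A IMPLIES (A XOR B))))) = True IFF False = False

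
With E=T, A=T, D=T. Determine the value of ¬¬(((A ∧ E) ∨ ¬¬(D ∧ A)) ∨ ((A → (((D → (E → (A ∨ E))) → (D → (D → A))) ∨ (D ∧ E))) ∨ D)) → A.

A ∧ E = T ∧ T = T
D ∧ A = T ∧ T = T
¬(D ∧ A) = ¬T = F
¬¬(D ∧ A) = ¬F = T
(A ∧ E) ∨ ¬¬(D ∧ A) = T ∨ T = T
A ∨ E = T ∨ T = T
E → (A ∨ E) = T → T = T
D → (E → (A ∨ E)) = T → T = T
D → A = T → T = T
D → (D → A) = T → T = T
(D → (E → (A ∨ E))) → (D → (D → A)) = T → T = T
D ∧ E = T ∧ T = T
((D → (E → (A ∨ E))) → (D → (D → A))) ∨ (D ∧ E) = T ∨ T = T
A → (((D → (E → (A ∨ E))) → (D → (D → A))) ∨ (D ∧ E)) = T → T = T
(A → (((D → (E → (A ∨ E))) → (D → (D → A))) ∨ (D ∧ E))) ∨ D = T ∨ T = T
((A ∧ E) ∨ ¬¬(D ∧ A)) ∨ ((A → (((D → (E → (A ∨ E))) → (D → (D → A))) ∨ (D ∧ E))) ∨ D) = T ∨ T = T
¬(((A ∧ E) ∨ ¬¬(D ∧ A)) ∨ ((A → (((D → (E → (A ∨ E))) → (D → (D → A))) ∨ (D ∧ E))) ∨ D)) = ¬T = F
¬¬(((A ∧ E) ∨ ¬¬(D ∧ A)) ∨ ((A → (((D → (E → (A ∨ E))) → (D → (D → A))) ∨ (D ∧ E))) ∨ D)) = ¬F = T
¬¬(((A ∧ E) ∨ ¬¬(D ∧ A)) ∨ ((A → (((D → (E → (A ∨ E))) → (D → (D → A))) ∨ (D ∧ E))) ∨ D)) → A = T → T = T

T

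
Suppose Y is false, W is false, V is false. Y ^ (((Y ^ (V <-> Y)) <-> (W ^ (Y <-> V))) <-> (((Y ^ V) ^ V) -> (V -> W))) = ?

V <-> Y = False <-> False = True
Y ^ (V <-> Y) = False ^ True = True
Y <-> V = False <-> False = True
W ^ (Y <-> V) = False ^ True = True
(Y ^ (V <-> Y)) <-> (W ^ (Y <-> V)) = True <-> True = True
Y ^ V = False ^ False = False
(Y ^ V) ^ V = False ^ False = False
V -> W = False -> False = True
((Y ^ V) ^ V) -> (V -> W) = False -> True = True
((Y ^ (V <-> Y)) <-> (W ^ (Y <-> V))) <-> (((Y ^ V) ^ V) -> (V -> W)) = True <-> True = True
Y ^ (((Y ^ (V <-> Y)) <-> (W ^ (Y <-> V))) <-> (((Y ^ V) ^ V) -> (V -> W))) = False ^ True = True

True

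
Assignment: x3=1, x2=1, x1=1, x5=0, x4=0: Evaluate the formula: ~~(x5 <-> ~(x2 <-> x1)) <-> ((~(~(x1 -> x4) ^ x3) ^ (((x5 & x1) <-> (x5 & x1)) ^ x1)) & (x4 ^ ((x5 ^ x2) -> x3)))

1

Substituting x3=1, x2=1, x1=1, x5=0, x4=0:
x2 <-> x1 = 1 <-> 1 = 1
~(x2 <-> x1) = ~1 = 0
x5 <-> ~(x2 <-> x1) = 0 <-> 0 = 1
~(x5 <-> ~(x2 <-> x1)) = ~1 = 0
~~(x5 <-> ~(x2 <-> x1)) = ~0 = 1
x1 -> x4 = 1 -> 0 = 0
~(x1 -> x4) = ~0 = 1
~(x1 -> x4) ^ x3 = 1 ^ 1 = 0
~(~(x1 -> x4) ^ x3) = ~0 = 1
x5 & x1 = 0 & 1 = 0
x5 & x1 = 0 & 1 = 0
(x5 & x1) <-> (x5 & x1) = 0 <-> 0 = 1
((x5 & x1) <-> (x5 & x1)) ^ x1 = 1 ^ 1 = 0
~(~(x1 -> x4) ^ x3) ^ (((x5 & x1) <-> (x5 & x1)) ^ x1) = 1 ^ 0 = 1
x5 ^ x2 = 0 ^ 1 = 1
(x5 ^ x2) -> x3 = 1 -> 1 = 1
x4 ^ ((x5 ^ x2) -> x3) = 0 ^ 1 = 1
(~(~(x1 -> x4) ^ x3) ^ (((x5 & x1) <-> (x5 & x1)) ^ x1)) & (x4 ^ ((x5 ^ x2) -> x3)) = 1 & 1 = 1
~~(x5 <-> ~(x2 <-> x1)) <-> ((~(~(x1 -> x4) ^ x3) ^ (((x5 & x1) <-> (x5 & x1)) ^ x1)) & (x4 ^ ((x5 ^ x2) -> x3))) = 1 <-> 1 = 1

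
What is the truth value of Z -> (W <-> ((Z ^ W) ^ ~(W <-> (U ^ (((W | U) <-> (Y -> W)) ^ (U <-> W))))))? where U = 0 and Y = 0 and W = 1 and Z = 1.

Z ^ W = 1 ^ 1 = 0
W | U = 1 | 0 = 1
Y -> W = 0 -> 1 = 1
(W | U) <-> (Y -> W) = 1 <-> 1 = 1
U <-> W = 0 <-> 1 = 0
((W | U) <-> (Y -> W)) ^ (U <-> W) = 1 ^ 0 = 1
U ^ (((W | U) <-> (Y -> W)) ^ (U <-> W)) = 0 ^ 1 = 1
W <-> (U ^ (((W | U) <-> (Y -> W)) ^ (U <-> W))) = 1 <-> 1 = 1
~(W <-> (U ^ (((W | U) <-> (Y -> W)) ^ (U <-> W)))) = ~1 = 0
(Z ^ W) ^ ~(W <-> (U ^ (((W | U) <-> (Y -> W)) ^ (U <-> W)))) = 0 ^ 0 = 0
W <-> ((Z ^ W) ^ ~(W <-> (U ^ (((W | U) <-> (Y -> W)) ^ (U <-> W))))) = 1 <-> 0 = 0
Z -> (W <-> ((Z ^ W) ^ ~(W <-> (U ^ (((W | U) <-> (Y -> W)) ^ (U <-> W)))))) = 1 -> 0 = 0

0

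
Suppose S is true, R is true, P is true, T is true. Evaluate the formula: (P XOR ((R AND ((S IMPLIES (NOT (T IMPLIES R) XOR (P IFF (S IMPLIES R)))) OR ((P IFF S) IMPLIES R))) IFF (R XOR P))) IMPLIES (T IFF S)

T IMPLIES R = True IMPLIES True = True
NOT (T IMPLIES R) = NOT True = False
S IMPLIES R = True IMPLIES True = True
P IFF (S IMPLIES R) = True IFF True = True
NOT (T IMPLIES R) XOR (P IFF (S IMPLIES R)) = False XOR True = True
S IMPLIES (NOT (T IMPLIES R) XOR (P IFF (S IMPLIES R))) = True IMPLIES True = True
P IFF S = True IFF True = True
(P IFF S) IMPLIES R = True IMPLIES True = True
(S IMPLIES (NOT (T IMPLIES R) XOR (P IFF (S IMPLIES R)))) OR ((P IFF S) IMPLIES R) = True OR True = True
R AND ((S IMPLIES (NOT (T IMPLIES R) XOR (P IFF (S IMPLIES R)))) OR ((P IFF S) IMPLIES R)) = True AND True = True
R XOR P = True XOR True = False
(R AND ((S IMPLIES (NOT (T IMPLIES R) XOR (P IFF (S IMPLIES R)))) OR ((P IFF S) IMPLIES R))) IFF (R XOR P) = True IFF False = False
P XOR ((R AND ((S IMPLIES (NOT (T IMPLIES R) XOR (P IFF (S IMPLIES R)))) OR ((P IFF S) IMPLIES R))) IFF (R XOR P)) = True XOR False = True
T IFF S = True IFF True = True
(P XOR ((R AND ((S IMPLIES (NOT (T IMPLIES R) XOR (P IFF (S IMPLIES R)))) OR ((P IFF S) IMPLIES R))) IFF (R XOR P))) IMPLIES (T IFF S) = True IMPLIES True = True

True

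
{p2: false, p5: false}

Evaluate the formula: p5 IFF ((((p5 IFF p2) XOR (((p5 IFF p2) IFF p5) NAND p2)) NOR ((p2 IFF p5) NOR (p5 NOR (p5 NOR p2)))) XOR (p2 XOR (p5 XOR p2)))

false

p5 IFF p2 = false IFF false = true
p5 IFF p2 = false IFF false = true
(p5 IFF p2) IFF p5 = true IFF false = false
((p5 IFF p2) IFF p5) NAND p2 = false NAND false = true
(p5 IFF p2) XOR (((p5 IFF p2) IFF p5) NAND p2) = true XOR true = false
p2 IFF p5 = false IFF false = true
p5 NOR p2 = false NOR false = true
p5 NOR (p5 NOR p2) = false NOR true = false
(p2 IFF p5) NOR (p5 NOR (p5 NOR p2)) = true NOR false = false
((p5 IFF p2) XOR (((p5 IFF p2) IFF p5) NAND p2)) NOR ((p2 IFF p5) NOR (p5 NOR (p5 NOR p2))) = false NOR false = true
p5 XOR p2 = false XOR false = false
p2 XOR (p5 XOR p2) = false XOR false = false
(((p5 IFF p2) XOR (((p5 IFF p2) IFF p5) NAND p2)) NOR ((p2 IFF p5) NOR (p5 NOR (p5 NOR p2)))) XOR (p2 XOR (p5 XOR p2)) = true XOR false = true
p5 IFF ((((p5 IFF p2) XOR (((p5 IFF p2) IFF p5) NAND p2)) NOR ((p2 IFF p5) NOR (p5 NOR (p5 NOR p2)))) XOR (p2 XOR (p5 XOR p2))) = false IFF true = false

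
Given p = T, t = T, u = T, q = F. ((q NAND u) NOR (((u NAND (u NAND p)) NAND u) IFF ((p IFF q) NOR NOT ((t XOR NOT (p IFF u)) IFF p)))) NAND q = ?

q NAND u = F NAND T = T
u NAND p = T NAND T = F
u NAND (u NAND p) = T NAND F = T
(u NAND (u NAND p)) NAND u = T NAND T = F
p IFF q = T IFF F = F
p IFF u = T IFF T = T
NOT (p IFF u) = NOT T = F
t XOR NOT (p IFF u) = T XOR F = T
(t XOR NOT (p IFF u)) IFF p = T IFF T = T
NOT ((t XOR NOT (p IFF u)) IFF p) = NOT T = F
(p IFF q) NOR NOT ((t XOR NOT (p IFF u)) IFF p) = F NOR F = T
((u NAND (u NAND p)) NAND u) IFF ((p IFF q) NOR NOT ((t XOR NOT (p IFF u)) IFF p)) = F IFF T = F
(q NAND u) NOR (((u NAND (u NAND p)) NAND u) IFF ((p IFF q) NOR NOT ((t XOR NOT (p IFF u)) IFF p))) = T NOR F = F
((q NAND u) NOR (((u NAND (u NAND p)) NAND u) IFF ((p IFF q) NOR NOT ((t XOR NOT (p IFF u)) IFF p)))) NAND q = F NAND F = T

T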